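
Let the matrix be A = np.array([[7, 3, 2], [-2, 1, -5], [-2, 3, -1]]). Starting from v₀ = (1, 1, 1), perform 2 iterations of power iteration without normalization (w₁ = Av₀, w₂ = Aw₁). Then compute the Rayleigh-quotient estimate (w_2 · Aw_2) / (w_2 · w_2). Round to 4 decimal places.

3.5795

w1 = Av₀ = (12, -6, 0)
w2 = Aw1 = (66, -30, -42)
Aw2 = (288, 48, -180)
w2·Aw2 = 66·288 + (-30)·48 + (-42)·(-180) = 25128; w2·w2 = 66·66 + (-30)·(-30) + (-42)·(-42) = 7020
λ ≈ 25128/7020 = 3.5795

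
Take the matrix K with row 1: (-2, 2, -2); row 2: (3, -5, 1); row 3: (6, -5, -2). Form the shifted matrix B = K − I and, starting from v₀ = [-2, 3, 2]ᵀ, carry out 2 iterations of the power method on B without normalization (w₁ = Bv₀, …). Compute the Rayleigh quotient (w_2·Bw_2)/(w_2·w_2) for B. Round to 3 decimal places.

B = K − I has rows (-3, 2, -2); (3, -6, 1); (6, -5, -3)
w1 = Bv₀ = (8, -22, -33)
w2 = Bw1 = (-2, 123, 257)
Bw2 = (-262, -487, -1398)
w2·Bw2 = -418663; w2·w2 = 81182; μ ≈ -418663/81182 = -5.157

-5.157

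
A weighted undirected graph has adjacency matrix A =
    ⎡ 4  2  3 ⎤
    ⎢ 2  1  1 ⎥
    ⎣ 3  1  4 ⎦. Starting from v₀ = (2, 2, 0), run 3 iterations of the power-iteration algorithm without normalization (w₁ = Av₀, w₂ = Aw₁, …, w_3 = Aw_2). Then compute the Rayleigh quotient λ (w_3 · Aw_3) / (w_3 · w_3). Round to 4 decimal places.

w1 = Av₀ = (4·2 + 2·2 + 3·0; 2·2 + 1·2 + 1·0; 3·2 + 1·2 + 4·0) = (12, 6, 8)
w2 = Aw1 = (4·12 + 2·6 + 3·8; 2·12 + 1·6 + 1·8; 3·12 + 1·6 + 4·8) = (84, 38, 74)
w3 = Aw2 = (634, 280, 586)
Aw3 = (4854, 2134, 4526)
w3·Aw3 = 634·4854 + 280·2134 + 586·4526 = 6327192; w3·w3 = 634·634 + 280·280 + 586·586 = 823752
λ ≈ 6327192/823752 = 7.6809

λ ≈ 7.6809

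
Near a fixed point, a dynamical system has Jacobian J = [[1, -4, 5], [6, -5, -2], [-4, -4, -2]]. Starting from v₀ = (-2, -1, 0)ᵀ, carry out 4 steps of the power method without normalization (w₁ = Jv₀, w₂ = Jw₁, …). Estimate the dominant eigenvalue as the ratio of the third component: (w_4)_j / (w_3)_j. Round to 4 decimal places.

w1 = Jv₀ = (1·(-2) + (-4)·(-1) + 5·0; 6·(-2) + (-5)·(-1) + (-2)·0; (-4)·(-2) + (-4)·(-1) + (-2)·0) = (2, -7, 12)
w2 = Jw1 = (1·2 + (-4)·(-7) + 5·12; 6·2 + (-5)·(-7) + (-2)·12; (-4)·2 + (-4)·(-7) + (-2)·12) = (90, 23, -4)
w3 = Jw2 = (-22, 433, -444)
w4 = Jw3 = (-3974, -1409, -756)
Ratio at component: -756 / -444 = 1.7027

λ ≈ 1.7027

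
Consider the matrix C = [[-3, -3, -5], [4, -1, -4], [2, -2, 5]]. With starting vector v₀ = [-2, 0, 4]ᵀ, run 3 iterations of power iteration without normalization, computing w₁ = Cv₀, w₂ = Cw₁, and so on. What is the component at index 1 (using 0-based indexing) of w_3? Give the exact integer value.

-168

w1 = Cv₀ = ((-3)·(-2) + (-3)·0 + (-5)·4; 4·(-2) + (-1)·0 + (-4)·4; 2·(-2) + (-2)·0 + 5·4) = (-14, -24, 16)
w2 = Cw1 = ((-3)·(-14) + (-3)·(-24) + (-5)·16; 4·(-14) + (-1)·(-24) + (-4)·16; 2·(-14) + (-2)·(-24) + 5·16) = (34, -96, 100)
w3 = Cw2 = (-314, -168, 760)
The requested component of w3 is -168.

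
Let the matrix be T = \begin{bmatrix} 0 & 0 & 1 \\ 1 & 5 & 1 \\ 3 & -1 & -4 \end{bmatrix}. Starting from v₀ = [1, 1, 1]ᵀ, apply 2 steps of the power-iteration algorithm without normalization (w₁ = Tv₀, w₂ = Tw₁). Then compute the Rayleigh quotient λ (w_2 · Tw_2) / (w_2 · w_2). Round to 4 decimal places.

4.7755

w1 = Tv₀ = (1, 7, -2)
w2 = Tw1 = (-2, 34, 4)
Tw2 = (4, 172, -56)
w2·Tw2 = (-2)·4 + 34·172 + 4·(-56) = 5616; w2·w2 = (-2)·(-2) + 34·34 + 4·4 = 1176
λ ≈ 5616/1176 = 4.7755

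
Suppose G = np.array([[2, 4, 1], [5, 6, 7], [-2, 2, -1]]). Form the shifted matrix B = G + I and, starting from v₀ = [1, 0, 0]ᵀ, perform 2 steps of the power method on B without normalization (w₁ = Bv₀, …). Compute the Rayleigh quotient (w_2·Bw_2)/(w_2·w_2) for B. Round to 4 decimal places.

B = G + I has rows (3, 4, 1); (5, 7, 7); (-2, 2, 0)
w1 = Bv₀ = (3, 5, -2)
w2 = Bw1 = (27, 36, 4)
Bw2 = (229, 415, 18)
w2·Bw2 = 21195; w2·w2 = 2041; μ ≈ 21195/2041 = 10.3846

10.3846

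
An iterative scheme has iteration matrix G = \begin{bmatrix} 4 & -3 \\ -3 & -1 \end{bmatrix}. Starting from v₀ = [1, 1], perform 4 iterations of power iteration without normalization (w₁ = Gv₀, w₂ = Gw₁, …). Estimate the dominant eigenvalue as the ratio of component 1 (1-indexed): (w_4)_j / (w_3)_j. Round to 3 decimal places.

w1 = Gv₀ = (4·1 + (-3)·1; (-3)·1 + (-1)·1) = (1, -4)
w2 = Gw1 = (4·1 + (-3)·(-4); (-3)·1 + (-1)·(-4)) = (16, 1)
w3 = Gw2 = (61, -49)
w4 = Gw3 = (391, -134)
Ratio at component: 391 / 61 = 6.410

λ ≈ 6.410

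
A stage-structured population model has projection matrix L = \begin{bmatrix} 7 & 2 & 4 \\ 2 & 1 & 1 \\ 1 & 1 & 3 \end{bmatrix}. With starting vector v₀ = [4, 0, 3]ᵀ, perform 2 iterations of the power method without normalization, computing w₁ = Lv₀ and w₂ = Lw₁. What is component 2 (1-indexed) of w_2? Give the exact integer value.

w1 = Lv₀ = (40, 11, 13)
w2 = Lw1 = (354, 104, 90)
The requested component of w2 is 104.

104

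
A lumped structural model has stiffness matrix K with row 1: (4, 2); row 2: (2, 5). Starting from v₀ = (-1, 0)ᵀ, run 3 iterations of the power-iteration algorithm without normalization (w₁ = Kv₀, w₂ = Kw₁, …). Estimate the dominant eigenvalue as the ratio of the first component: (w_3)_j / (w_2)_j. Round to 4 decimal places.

λ ≈ 5.8000

w1 = Kv₀ = (-4, -2)
w2 = Kw1 = (-20, -18)
w3 = Kw2 = (-116, -130)
Ratio at component: -116 / -20 = 5.8000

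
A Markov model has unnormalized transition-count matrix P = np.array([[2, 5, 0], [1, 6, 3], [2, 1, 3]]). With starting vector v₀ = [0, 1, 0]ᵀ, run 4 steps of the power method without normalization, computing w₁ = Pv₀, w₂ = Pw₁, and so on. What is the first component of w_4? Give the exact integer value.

w1 = Pv₀ = (5, 6, 1)
w2 = Pw1 = (40, 44, 19)
w3 = Pw2 = (300, 361, 181)
w4 = Pw3 = (2405, 3009, 1504)
The requested component of w4 is 2405.

2405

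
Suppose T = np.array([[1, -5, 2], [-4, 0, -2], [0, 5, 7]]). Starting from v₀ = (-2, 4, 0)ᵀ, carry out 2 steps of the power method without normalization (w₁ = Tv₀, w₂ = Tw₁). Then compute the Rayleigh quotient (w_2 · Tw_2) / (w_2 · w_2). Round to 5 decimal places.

λ ≈ 7.24076

w1 = Tv₀ = (1·(-2) + (-5)·4 + 2·0; (-4)·(-2) + 0·4 + (-2)·0; 0·(-2) + 5·4 + 7·0) = (-22, 8, 20)
w2 = Tw1 = (1·(-22) + (-5)·8 + 2·20; (-4)·(-22) + 0·8 + (-2)·20; 0·(-22) + 5·8 + 7·20) = (-22, 48, 180)
Tw2 = (98, -272, 1500)
w2·Tw2 = (-22)·98 + 48·(-272) + 180·1500 = 254788; w2·w2 = (-22)·(-22) + 48·48 + 180·180 = 35188
λ ≈ 254788/35188 = 7.24076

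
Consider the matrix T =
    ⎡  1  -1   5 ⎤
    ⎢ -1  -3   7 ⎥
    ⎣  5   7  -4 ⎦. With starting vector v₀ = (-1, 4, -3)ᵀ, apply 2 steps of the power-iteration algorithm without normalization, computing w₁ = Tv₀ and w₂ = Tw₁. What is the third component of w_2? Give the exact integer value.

-464

w1 = Tv₀ = (1·(-1) + (-1)·4 + 5·(-3); (-1)·(-1) + (-3)·4 + 7·(-3); 5·(-1) + 7·4 + (-4)·(-3)) = (-20, -32, 35)
w2 = Tw1 = (1·(-20) + (-1)·(-32) + 5·35; (-1)·(-20) + (-3)·(-32) + 7·35; 5·(-20) + 7·(-32) + (-4)·35) = (187, 361, -464)
The requested component of w2 is -464.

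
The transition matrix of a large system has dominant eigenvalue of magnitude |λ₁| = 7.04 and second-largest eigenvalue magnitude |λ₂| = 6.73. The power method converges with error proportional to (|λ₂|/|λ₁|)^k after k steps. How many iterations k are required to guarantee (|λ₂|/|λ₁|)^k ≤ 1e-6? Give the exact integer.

|λ₂/λ₁| = 6.73/7.04 = 0.95597
Need k ≥ ln(1e-6) / ln(0.95597) = -13.8155 / -0.0450 ≈ 306.786
Smallest integer k satisfying the bound: 307

307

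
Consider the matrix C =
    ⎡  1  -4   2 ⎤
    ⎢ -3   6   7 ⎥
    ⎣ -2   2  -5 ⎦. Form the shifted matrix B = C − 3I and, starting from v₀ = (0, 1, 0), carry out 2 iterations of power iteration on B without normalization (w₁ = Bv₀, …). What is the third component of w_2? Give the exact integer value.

-2

B = C − 3I has rows (-2, -4, 2); (-3, 3, 7); (-2, 2, -8)
w1 = Bv₀ = ((-2)·0 + (-4)·1 + 2·0; (-3)·0 + 3·1 + 7·0; (-2)·0 + 2·1 + (-8)·0) = (-4, 3, 2)
w2 = Bw1 = ((-2)·(-4) + (-4)·3 + 2·2; (-3)·(-4) + 3·3 + 7·2; (-2)·(-4) + 2·3 + (-8)·2) = (0, 35, -2)
Requested component of w2: -2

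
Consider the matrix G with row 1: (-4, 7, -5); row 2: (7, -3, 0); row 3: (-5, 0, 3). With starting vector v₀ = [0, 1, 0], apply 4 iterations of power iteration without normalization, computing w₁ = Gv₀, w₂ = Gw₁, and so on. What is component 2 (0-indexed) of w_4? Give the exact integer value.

w1 = Gv₀ = (7, -3, 0)
w2 = Gw1 = (-49, 58, -35)
w3 = Gw2 = (777, -517, 140)
w4 = Gw3 = (-7427, 6990, -3465)
The requested component of w4 is -3465.

-3465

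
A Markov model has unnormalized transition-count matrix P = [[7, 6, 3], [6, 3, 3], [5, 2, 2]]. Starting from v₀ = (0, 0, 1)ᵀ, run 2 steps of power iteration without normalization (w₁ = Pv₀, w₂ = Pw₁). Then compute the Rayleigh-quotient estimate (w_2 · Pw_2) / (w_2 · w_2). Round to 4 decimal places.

w1 = Pv₀ = (7·0 + 6·0 + 3·1; 6·0 + 3·0 + 3·1; 5·0 + 2·0 + 2·1) = (3, 3, 2)
w2 = Pw1 = (7·3 + 6·3 + 3·2; 6·3 + 3·3 + 3·2; 5·3 + 2·3 + 2·2) = (45, 33, 25)
Pw2 = (588, 444, 341)
w2·Pw2 = 45·588 + 33·444 + 25·341 = 49637; w2·w2 = 45·45 + 33·33 + 25·25 = 3739
λ ≈ 49637/3739 = 13.2755

λ ≈ 13.2755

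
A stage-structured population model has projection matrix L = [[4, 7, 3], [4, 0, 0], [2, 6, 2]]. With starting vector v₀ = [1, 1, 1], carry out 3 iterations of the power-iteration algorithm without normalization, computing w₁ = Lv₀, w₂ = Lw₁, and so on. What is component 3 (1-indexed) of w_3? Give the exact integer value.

708

w1 = Lv₀ = (4·1 + 7·1 + 3·1; 4·1 + 0·1 + 0·1; 2·1 + 6·1 + 2·1) = (14, 4, 10)
w2 = Lw1 = (4·14 + 7·4 + 3·10; 4·14 + 0·4 + 0·10; 2·14 + 6·4 + 2·10) = (114, 56, 72)
w3 = Lw2 = (1064, 456, 708)
The requested component of w3 is 708.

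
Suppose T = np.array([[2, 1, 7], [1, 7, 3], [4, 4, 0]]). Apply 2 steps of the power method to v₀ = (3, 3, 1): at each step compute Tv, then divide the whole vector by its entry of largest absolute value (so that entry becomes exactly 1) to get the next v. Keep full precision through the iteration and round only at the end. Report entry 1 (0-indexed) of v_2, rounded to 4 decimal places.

Tv0 = (16.00000, 27.00000, 24.00000); divide by 27.00000 → v1 = (0.59259, 1.00000, 0.88889)
Tv1 = (8.40741, 10.25926, 6.37037); divide by 10.25926 → v2 = (0.81949, 1.00000, 0.62094)
Requested entry of v2: 277/277 = 1.0000

1.0000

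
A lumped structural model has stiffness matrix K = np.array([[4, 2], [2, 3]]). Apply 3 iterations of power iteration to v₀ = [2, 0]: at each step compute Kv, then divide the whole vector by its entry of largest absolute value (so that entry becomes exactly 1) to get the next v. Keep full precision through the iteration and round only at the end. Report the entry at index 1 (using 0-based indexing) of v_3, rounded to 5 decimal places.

0.75926

Kv0 = (8.000000, 4.000000); divide by 8.000000 → v1 = (1.000000, 0.500000)
Kv1 = (5.000000, 3.500000); divide by 5.000000 → v2 = (1.000000, 0.700000)
Kv2 = (5.400000, 4.100000); divide by 5.400000 → v3 = (1.000000, 0.759259)
Requested entry of v3: 164/216 = 0.75926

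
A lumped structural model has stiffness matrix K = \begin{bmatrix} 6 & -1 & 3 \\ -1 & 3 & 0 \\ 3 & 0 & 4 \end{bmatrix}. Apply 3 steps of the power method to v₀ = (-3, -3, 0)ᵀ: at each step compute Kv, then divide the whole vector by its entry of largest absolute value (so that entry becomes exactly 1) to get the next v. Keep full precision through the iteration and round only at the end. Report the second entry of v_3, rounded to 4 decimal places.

Kv0 = (-15.00000, -6.00000, -9.00000); divide by -15.00000 → v1 = (1.00000, 0.40000, 0.60000)
Kv1 = (7.40000, 0.20000, 5.40000); divide by 7.40000 → v2 = (1.00000, 0.02703, 0.72973)
Kv2 = (8.16216, -0.91892, 5.91892); divide by 8.16216 → v3 = (1.00000, -0.11258, 0.72517)
Requested entry of v3: 102/-906 = -0.1126

-0.1126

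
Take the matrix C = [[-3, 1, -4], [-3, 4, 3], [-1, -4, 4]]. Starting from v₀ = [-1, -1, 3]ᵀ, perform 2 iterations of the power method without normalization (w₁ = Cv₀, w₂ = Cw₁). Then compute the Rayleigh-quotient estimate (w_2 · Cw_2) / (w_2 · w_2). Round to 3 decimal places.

w1 = Cv₀ = (-10, 8, 17)
w2 = Cw1 = (-30, 113, 46)
Cw2 = (19, 680, -238)
w2·Cw2 = (-30)·19 + 113·680 + 46·(-238) = 65322; w2·w2 = (-30)·(-30) + 113·113 + 46·46 = 15785
λ ≈ 65322/15785 = 4.138

λ ≈ 4.138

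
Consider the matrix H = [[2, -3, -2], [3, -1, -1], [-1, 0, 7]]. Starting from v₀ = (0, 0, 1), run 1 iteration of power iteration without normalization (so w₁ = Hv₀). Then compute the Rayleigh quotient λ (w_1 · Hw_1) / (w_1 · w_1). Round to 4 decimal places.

w1 = Hv₀ = (-2, -1, 7)
Hw1 = (-15, -12, 51)
w1·Hw1 = (-2)·(-15) + (-1)·(-12) + 7·51 = 399; w1·w1 = (-2)·(-2) + (-1)·(-1) + 7·7 = 54
λ ≈ 399/54 = 7.3889

λ ≈ 7.3889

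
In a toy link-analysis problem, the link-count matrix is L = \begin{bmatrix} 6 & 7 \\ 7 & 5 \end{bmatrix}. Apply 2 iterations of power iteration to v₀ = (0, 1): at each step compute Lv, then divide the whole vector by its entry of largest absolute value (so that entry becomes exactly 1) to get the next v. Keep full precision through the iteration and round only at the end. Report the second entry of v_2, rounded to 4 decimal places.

Lv0 = (7.00000, 5.00000); divide by 7.00000 → v1 = (1.00000, 0.71429)
Lv1 = (11.00000, 10.57143); divide by 11.00000 → v2 = (1.00000, 0.96104)
Requested entry of v2: 74/77 = 0.9610

0.9610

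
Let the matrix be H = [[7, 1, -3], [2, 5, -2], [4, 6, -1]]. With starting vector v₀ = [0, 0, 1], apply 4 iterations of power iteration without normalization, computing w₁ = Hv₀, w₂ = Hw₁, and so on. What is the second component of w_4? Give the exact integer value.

w1 = Hv₀ = (7·0 + 1·0 + (-3)·1; 2·0 + 5·0 + (-2)·1; 4·0 + 6·0 + (-1)·1) = (-3, -2, -1)
w2 = Hw1 = (7·(-3) + 1·(-2) + (-3)·(-1); 2·(-3) + 5·(-2) + (-2)·(-1); 4·(-3) + 6·(-2) + (-1)·(-1)) = (-20, -14, -23)
w3 = Hw2 = (-85, -64, -141)
w4 = Hw3 = (-236, -208, -583)
The requested component of w4 is -208.

-208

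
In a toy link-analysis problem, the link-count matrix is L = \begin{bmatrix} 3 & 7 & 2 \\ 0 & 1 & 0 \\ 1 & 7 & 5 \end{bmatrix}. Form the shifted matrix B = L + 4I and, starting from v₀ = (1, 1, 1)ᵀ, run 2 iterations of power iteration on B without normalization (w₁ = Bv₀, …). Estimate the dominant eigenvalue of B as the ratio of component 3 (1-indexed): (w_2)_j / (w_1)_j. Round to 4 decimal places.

B = L + 4I has rows (7, 7, 2); (0, 5, 0); (1, 7, 9)
w1 = Bv₀ = (16, 5, 17)
w2 = Bw1 = (181, 25, 204)
Ratio: 204/17 = 12.0000

μ ≈ 12.0000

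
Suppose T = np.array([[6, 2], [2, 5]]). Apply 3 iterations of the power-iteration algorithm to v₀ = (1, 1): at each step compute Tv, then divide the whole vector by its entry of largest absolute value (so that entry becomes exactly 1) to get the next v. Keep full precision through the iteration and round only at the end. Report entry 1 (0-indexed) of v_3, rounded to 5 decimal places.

0.79958

Tv0 = (8.000000, 7.000000); divide by 8.000000 → v1 = (1.000000, 0.875000)
Tv1 = (7.750000, 6.375000); divide by 7.750000 → v2 = (1.000000, 0.822581)
Tv2 = (7.645161, 6.112903); divide by 7.645161 → v3 = (1.000000, 0.799578)
Requested entry of v3: 379/474 = 0.79958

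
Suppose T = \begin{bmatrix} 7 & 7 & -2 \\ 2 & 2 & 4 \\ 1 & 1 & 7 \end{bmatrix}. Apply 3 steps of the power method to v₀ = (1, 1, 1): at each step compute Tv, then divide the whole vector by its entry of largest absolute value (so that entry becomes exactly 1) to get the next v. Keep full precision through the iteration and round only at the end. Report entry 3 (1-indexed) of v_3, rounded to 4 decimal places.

0.6385

Tv0 = (12.00000, 8.00000, 9.00000); divide by 12.00000 → v1 = (1.00000, 0.66667, 0.75000)
Tv1 = (10.16667, 6.33333, 6.91667); divide by 10.16667 → v2 = (1.00000, 0.62295, 0.68033)
Tv2 = (10.00000, 5.96721, 6.38525); divide by 10.00000 → v3 = (1.00000, 0.59672, 0.63852)
Requested entry of v3: 779/1220 = 0.6385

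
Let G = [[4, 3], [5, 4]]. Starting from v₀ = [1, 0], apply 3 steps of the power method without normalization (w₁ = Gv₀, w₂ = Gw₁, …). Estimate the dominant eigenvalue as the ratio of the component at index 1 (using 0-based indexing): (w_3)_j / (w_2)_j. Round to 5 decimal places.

λ ≈ 7.87500

w1 = Gv₀ = (4, 5)
w2 = Gw1 = (31, 40)
w3 = Gw2 = (244, 315)
Ratio at component: 315 / 40 = 7.87500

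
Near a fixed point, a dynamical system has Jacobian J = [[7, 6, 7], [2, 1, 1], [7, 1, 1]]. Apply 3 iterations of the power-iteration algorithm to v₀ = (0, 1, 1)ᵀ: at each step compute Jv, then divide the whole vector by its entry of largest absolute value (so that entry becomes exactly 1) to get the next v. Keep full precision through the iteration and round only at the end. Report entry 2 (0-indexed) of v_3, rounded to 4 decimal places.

0.5673

Jv0 = (13.00000, 2.00000, 2.00000); divide by 13.00000 → v1 = (1.00000, 0.15385, 0.15385)
Jv1 = (9.00000, 2.30769, 7.30769); divide by 9.00000 → v2 = (1.00000, 0.25641, 0.81197)
Jv2 = (14.22222, 3.06838, 8.06838); divide by 14.22222 → v3 = (1.00000, 0.21575, 0.56731)
Requested entry of v3: 944/1664 = 0.5673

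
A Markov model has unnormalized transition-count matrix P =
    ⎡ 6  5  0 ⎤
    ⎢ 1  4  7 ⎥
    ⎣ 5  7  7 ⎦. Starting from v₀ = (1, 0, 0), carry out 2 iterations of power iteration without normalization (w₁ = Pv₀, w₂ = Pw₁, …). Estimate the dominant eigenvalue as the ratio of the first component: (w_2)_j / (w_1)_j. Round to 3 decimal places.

6.833

w1 = Pv₀ = (6·1 + 5·0 + 0·0; 1·1 + 4·0 + 7·0; 5·1 + 7·0 + 7·0) = (6, 1, 5)
w2 = Pw1 = (6·6 + 5·1 + 0·5; 1·6 + 4·1 + 7·5; 5·6 + 7·1 + 7·5) = (41, 45, 72)
Ratio at component: 41 / 6 = 6.833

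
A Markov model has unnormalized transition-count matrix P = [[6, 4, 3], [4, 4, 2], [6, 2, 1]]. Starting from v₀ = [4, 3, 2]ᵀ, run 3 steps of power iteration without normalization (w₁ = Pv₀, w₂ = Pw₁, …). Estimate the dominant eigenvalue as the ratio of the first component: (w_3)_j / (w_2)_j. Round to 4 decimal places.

w1 = Pv₀ = (6·4 + 4·3 + 3·2; 4·4 + 4·3 + 2·2; 6·4 + 2·3 + 1·2) = (42, 32, 32)
w2 = Pw1 = (6·42 + 4·32 + 3·32; 4·42 + 4·32 + 2·32; 6·42 + 2·32 + 1·32) = (476, 360, 348)
w3 = Pw2 = (5340, 4040, 3924)
Ratio at component: 5340 / 476 = 11.2185

11.2185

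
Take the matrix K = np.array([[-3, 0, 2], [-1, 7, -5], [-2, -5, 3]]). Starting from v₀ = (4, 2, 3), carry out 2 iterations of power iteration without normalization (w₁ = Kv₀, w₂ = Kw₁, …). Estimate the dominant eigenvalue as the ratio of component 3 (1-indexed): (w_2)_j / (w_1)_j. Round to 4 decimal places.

λ ≈ -1.1111

w1 = Kv₀ = ((-3)·4 + 0·2 + 2·3; (-1)·4 + 7·2 + (-5)·3; (-2)·4 + (-5)·2 + 3·3) = (-6, -5, -9)
w2 = Kw1 = ((-3)·(-6) + 0·(-5) + 2·(-9); (-1)·(-6) + 7·(-5) + (-5)·(-9); (-2)·(-6) + (-5)·(-5) + 3·(-9)) = (0, 16, 10)
Ratio at component: 10 / -9 = -1.1111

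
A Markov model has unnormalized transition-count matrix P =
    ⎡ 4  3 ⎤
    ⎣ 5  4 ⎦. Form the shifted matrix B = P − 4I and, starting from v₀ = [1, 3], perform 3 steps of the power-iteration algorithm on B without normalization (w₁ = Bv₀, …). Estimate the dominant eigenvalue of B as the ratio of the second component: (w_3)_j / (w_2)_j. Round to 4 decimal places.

μ ≈ 1.6667

B = P − 4I has rows (0, 3); (5, 0)
w1 = Bv₀ = (9, 5)
w2 = Bw1 = (15, 45)
w3 = Bw2 = (135, 75)
Ratio: 75/45 = 1.6667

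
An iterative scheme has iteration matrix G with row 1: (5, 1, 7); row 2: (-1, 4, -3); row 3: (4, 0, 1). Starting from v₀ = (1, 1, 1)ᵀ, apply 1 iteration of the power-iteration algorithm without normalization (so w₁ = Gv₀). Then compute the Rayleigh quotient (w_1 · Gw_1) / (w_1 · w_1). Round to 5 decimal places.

8.17010

w1 = Gv₀ = (13, 0, 5)
Gw1 = (100, -28, 57)
w1·Gw1 = 13·100 + 0·(-28) + 5·57 = 1585; w1·w1 = 13·13 + 0·0 + 5·5 = 194
λ ≈ 1585/194 = 8.17010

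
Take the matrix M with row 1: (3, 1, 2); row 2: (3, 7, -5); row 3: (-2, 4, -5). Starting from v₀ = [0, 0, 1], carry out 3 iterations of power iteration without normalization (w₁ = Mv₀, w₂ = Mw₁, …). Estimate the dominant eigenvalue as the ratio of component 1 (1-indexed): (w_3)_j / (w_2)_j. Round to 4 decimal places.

w1 = Mv₀ = (3·0 + 1·0 + 2·1; 3·0 + 7·0 + (-5)·1; (-2)·0 + 4·0 + (-5)·1) = (2, -5, -5)
w2 = Mw1 = (3·2 + 1·(-5) + 2·(-5); 3·2 + 7·(-5) + (-5)·(-5); (-2)·2 + 4·(-5) + (-5)·(-5)) = (-9, -4, 1)
w3 = Mw2 = (-29, -60, -3)
Ratio at component: -29 / -9 = 3.2222

λ ≈ 3.2222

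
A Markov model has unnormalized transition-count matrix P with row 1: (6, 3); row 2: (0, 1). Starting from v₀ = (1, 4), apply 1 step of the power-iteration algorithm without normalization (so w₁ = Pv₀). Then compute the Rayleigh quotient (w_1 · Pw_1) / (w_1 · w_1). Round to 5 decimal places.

w1 = Pv₀ = (6·1 + 3·4; 0·1 + 1·4) = (18, 4)
Pw1 = (120, 4)
w1·Pw1 = 18·120 + 4·4 = 2176; w1·w1 = 18·18 + 4·4 = 340
λ ≈ 2176/340 = 6.40000

λ ≈ 6.40000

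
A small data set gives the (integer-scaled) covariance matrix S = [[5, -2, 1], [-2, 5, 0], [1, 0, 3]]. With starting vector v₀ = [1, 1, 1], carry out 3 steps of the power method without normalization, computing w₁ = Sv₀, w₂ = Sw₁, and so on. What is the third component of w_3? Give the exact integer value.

66

w1 = Sv₀ = (5·1 + (-2)·1 + 1·1; (-2)·1 + 5·1 + 0·1; 1·1 + 0·1 + 3·1) = (4, 3, 4)
w2 = Sw1 = (5·4 + (-2)·3 + 1·4; (-2)·4 + 5·3 + 0·4; 1·4 + 0·3 + 3·4) = (18, 7, 16)
w3 = Sw2 = (92, -1, 66)
The requested component of w3 is 66.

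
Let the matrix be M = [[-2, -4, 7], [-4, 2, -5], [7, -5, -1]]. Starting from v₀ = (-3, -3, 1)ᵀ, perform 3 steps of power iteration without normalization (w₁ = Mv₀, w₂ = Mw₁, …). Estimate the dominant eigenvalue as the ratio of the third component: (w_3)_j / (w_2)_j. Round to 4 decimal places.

-3.2938

w1 = Mv₀ = (25, 1, -7)
w2 = Mw1 = (-103, -63, 177)
w3 = Mw2 = (1697, -599, -583)
Ratio at component: -583 / 177 = -3.2938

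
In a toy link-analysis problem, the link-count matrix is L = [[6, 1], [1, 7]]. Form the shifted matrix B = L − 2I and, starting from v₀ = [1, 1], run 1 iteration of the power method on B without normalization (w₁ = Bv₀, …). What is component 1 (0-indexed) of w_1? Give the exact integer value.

B = L − 2I has rows (4, 1); (1, 5)
w1 = Bv₀ = (4·1 + 1·1; 1·1 + 5·1) = (5, 6)
Requested component of w1: 6

6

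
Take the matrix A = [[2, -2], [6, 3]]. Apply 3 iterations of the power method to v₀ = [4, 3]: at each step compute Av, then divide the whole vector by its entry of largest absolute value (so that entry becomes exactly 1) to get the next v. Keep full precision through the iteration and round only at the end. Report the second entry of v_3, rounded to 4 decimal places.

Av0 = (2.00000, 33.00000); divide by 33.00000 → v1 = (0.06061, 1.00000)
Av1 = (-1.87879, 3.36364); divide by 3.36364 → v2 = (-0.55856, 1.00000)
Av2 = (-3.11712, -0.35135); divide by -3.11712 → v3 = (1.00000, 0.11272)
Requested entry of v3: -39/-346 = 0.1127

0.1127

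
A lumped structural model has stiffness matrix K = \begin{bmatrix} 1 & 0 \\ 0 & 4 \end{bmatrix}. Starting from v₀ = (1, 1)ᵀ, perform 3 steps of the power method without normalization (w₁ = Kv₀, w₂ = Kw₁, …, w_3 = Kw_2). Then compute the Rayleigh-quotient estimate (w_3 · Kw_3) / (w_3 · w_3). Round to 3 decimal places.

w1 = Kv₀ = (1, 4)
w2 = Kw1 = (1, 16)
w3 = Kw2 = (1, 64)
Kw3 = (1, 256)
w3·Kw3 = 1·1 + 64·256 = 16385; w3·w3 = 1·1 + 64·64 = 4097
λ ≈ 16385/4097 = 3.999

3.999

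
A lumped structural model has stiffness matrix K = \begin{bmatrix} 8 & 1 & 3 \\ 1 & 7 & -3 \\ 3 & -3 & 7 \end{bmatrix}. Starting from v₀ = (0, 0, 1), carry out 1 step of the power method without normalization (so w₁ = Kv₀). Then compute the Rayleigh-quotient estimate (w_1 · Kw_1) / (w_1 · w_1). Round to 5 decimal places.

w1 = Kv₀ = (8·0 + 1·0 + 3·1; 1·0 + 7·0 + (-3)·1; 3·0 + (-3)·0 + 7·1) = (3, -3, 7)
Kw1 = (42, -39, 67)
w1·Kw1 = 3·42 + (-3)·(-39) + 7·67 = 712; w1·w1 = 3·3 + (-3)·(-3) + 7·7 = 67
λ ≈ 712/67 = 10.62687

λ ≈ 10.62687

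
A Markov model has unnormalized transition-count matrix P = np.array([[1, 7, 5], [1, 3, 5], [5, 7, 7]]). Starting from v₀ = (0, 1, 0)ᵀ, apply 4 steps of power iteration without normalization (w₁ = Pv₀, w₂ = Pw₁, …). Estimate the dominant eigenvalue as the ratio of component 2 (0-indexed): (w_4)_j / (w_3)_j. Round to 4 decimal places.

λ ≈ 14.0448

w1 = Pv₀ = (7, 3, 7)
w2 = Pw1 = (63, 51, 105)
w3 = Pw2 = (945, 741, 1407)
w4 = Pw3 = (13167, 10203, 19761)
Ratio at component: 19761 / 1407 = 14.0448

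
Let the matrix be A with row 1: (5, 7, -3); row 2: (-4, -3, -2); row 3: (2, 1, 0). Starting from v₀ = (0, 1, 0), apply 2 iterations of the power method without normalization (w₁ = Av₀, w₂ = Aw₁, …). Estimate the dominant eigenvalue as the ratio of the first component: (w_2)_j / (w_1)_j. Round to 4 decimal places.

w1 = Av₀ = (7, -3, 1)
w2 = Aw1 = (11, -21, 11)
Ratio at component: 11 / 7 = 1.5714

λ ≈ 1.5714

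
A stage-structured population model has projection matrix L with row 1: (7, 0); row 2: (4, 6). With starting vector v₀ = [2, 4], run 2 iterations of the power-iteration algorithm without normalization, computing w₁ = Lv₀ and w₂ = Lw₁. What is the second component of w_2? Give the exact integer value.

w1 = Lv₀ = (14, 32)
w2 = Lw1 = (98, 248)
The requested component of w2 is 248.

248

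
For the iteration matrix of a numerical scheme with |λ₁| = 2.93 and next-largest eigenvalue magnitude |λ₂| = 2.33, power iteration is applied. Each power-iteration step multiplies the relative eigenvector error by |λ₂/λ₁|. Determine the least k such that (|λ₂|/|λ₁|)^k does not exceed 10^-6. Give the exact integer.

|λ₂/λ₁| = 2.33/2.93 = 0.79522
Need k ≥ ln(10^-6) / ln(0.79522) = -13.8155 / -0.2291 ≈ 60.294
Smallest integer k satisfying the bound: 61

61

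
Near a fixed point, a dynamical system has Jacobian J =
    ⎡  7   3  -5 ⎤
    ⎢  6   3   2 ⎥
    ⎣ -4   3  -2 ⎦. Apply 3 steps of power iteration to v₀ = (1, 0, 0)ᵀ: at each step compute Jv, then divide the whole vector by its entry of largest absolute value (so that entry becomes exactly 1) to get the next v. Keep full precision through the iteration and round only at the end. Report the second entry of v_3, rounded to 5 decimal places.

0.86968

Jv0 = (7.000000, 6.000000, -4.000000); divide by 7.000000 → v1 = (1.000000, 0.857143, -0.571429)
Jv1 = (12.428571, 7.428571, -0.285714); divide by 12.428571 → v2 = (1.000000, 0.597701, -0.022989)
Jv2 = (8.908046, 7.747126, -2.160920); divide by 8.908046 → v3 = (1.000000, 0.869677, -0.242581)
Requested entry of v3: 674/775 = 0.86968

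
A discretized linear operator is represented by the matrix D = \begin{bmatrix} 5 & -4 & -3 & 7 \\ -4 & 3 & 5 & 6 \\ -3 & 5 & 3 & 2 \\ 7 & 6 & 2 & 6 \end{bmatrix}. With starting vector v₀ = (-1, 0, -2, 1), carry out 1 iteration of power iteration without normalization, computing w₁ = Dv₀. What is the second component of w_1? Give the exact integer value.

w1 = Dv₀ = (5·(-1) + (-4)·0 + (-3)·(-2) + 7·1; (-4)·(-1) + 3·0 + 5·(-2) + 6·1; (-3)·(-1) + 5·0 + 3·(-2) + 2·1; 7·(-1) + 6·0 + 2·(-2) + 6·1) = (8, 0, -1, -5)
The requested component of w1 is 0.

0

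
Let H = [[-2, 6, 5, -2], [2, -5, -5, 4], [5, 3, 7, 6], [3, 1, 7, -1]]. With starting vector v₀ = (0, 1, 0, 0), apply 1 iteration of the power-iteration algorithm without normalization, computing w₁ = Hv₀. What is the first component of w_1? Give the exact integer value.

w1 = Hv₀ = ((-2)·0 + 6·1 + 5·0 + (-2)·0; 2·0 + (-5)·1 + (-5)·0 + 4·0; 5·0 + 3·1 + 7·0 + 6·0; 3·0 + 1·1 + 7·0 + (-1)·0) = (6, -5, 3, 1)
The requested component of w1 is 6.

6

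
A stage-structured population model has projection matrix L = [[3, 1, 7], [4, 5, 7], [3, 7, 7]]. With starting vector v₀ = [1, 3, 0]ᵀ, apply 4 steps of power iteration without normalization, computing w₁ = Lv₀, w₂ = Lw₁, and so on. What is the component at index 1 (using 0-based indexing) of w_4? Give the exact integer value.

68979

w1 = Lv₀ = (6, 19, 24)
w2 = Lw1 = (205, 287, 319)
w3 = Lw2 = (3135, 4488, 4857)
w4 = Lw3 = (47892, 68979, 74820)
The requested component of w4 is 68979.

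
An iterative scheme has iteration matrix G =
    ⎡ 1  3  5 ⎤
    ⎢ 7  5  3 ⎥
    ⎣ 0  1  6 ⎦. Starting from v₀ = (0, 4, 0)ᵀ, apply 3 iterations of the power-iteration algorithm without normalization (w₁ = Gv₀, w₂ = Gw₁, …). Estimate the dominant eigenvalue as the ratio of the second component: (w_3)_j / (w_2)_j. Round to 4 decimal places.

w1 = Gv₀ = (12, 20, 4)
w2 = Gw1 = (92, 196, 44)
w3 = Gw2 = (900, 1756, 460)
Ratio at component: 1756 / 196 = 8.9592

λ ≈ 8.9592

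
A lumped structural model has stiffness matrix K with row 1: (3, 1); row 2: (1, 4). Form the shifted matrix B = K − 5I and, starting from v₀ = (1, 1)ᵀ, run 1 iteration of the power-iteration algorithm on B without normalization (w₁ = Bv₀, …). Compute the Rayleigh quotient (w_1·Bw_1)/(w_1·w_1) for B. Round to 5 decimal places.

B = K − 5I has rows (-2, 1); (1, -1)
w1 = Bv₀ = ((-2)·1 + 1·1; 1·1 + (-1)·1) = (-1, 0)
Bw1 = (2, -1)
w1·Bw1 = -2; w1·w1 = 1; μ ≈ -2/1 = -2.00000

μ ≈ -2.00000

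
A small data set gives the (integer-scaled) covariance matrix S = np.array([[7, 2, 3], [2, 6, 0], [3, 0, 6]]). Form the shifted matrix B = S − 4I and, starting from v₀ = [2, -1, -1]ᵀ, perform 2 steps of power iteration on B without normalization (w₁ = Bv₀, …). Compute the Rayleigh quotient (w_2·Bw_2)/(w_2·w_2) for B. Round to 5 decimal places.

B = S − 4I has rows (3, 2, 3); (2, 2, 0); (3, 0, 2)
w1 = Bv₀ = (3·2 + 2·(-1) + 3·(-1); 2·2 + 2·(-1) + 0·(-1); 3·2 + 0·(-1) + 2·(-1)) = (1, 2, 4)
w2 = Bw1 = (3·1 + 2·2 + 3·4; 2·1 + 2·2 + 0·4; 3·1 + 0·2 + 2·4) = (19, 6, 11)
Bw2 = (102, 50, 79)
w2·Bw2 = 3107; w2·w2 = 518; μ ≈ 3107/518 = 5.99807

5.99807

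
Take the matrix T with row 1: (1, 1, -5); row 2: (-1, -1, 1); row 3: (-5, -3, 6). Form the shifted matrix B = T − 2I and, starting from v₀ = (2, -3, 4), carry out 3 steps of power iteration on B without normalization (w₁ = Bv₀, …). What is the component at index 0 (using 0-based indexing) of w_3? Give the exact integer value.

-714

B = T − 2I has rows (-1, 1, -5); (-1, -3, 1); (-5, -3, 4)
w1 = Bv₀ = ((-1)·2 + 1·(-3) + (-5)·4; (-1)·2 + (-3)·(-3) + 1·4; (-5)·2 + (-3)·(-3) + 4·4) = (-25, 11, 15)
w2 = Bw1 = ((-1)·(-25) + 1·11 + (-5)·15; (-1)·(-25) + (-3)·11 + 1·15; (-5)·(-25) + (-3)·11 + 4·15) = (-39, 7, 152)
w3 = Bw2 = (-714, 170, 782)
Requested component of w3: -714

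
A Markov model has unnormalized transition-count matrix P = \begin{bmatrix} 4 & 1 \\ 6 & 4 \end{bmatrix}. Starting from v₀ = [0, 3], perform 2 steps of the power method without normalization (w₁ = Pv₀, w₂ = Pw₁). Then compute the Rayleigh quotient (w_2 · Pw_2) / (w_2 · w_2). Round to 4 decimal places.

λ ≈ 6.2482

w1 = Pv₀ = (4·0 + 1·3; 6·0 + 4·3) = (3, 12)
w2 = Pw1 = (4·3 + 1·12; 6·3 + 4·12) = (24, 66)
Pw2 = (162, 408)
w2·Pw2 = 24·162 + 66·408 = 30816; w2·w2 = 24·24 + 66·66 = 4932
λ ≈ 30816/4932 = 6.2482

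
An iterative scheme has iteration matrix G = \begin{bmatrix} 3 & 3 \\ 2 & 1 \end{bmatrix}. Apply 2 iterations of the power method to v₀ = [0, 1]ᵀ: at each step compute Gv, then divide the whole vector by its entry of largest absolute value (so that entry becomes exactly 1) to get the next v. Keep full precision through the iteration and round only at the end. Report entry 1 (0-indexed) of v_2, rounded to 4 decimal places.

Gv0 = (3.00000, 1.00000); divide by 3.00000 → v1 = (1.00000, 0.33333)
Gv1 = (4.00000, 2.33333); divide by 4.00000 → v2 = (1.00000, 0.58333)
Requested entry of v2: 7/12 = 0.5833

0.5833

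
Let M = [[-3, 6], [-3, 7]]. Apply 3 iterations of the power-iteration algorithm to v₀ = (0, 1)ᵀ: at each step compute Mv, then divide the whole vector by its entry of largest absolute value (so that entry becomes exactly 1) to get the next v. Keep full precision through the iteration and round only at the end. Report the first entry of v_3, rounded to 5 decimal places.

Mv0 = (6.000000, 7.000000); divide by 7.000000 → v1 = (0.857143, 1.000000)
Mv1 = (3.428571, 4.428571); divide by 4.428571 → v2 = (0.774194, 1.000000)
Mv2 = (3.677419, 4.677419); divide by 4.677419 → v3 = (0.786207, 1.000000)
Requested entry of v3: 114/145 = 0.78621

0.78621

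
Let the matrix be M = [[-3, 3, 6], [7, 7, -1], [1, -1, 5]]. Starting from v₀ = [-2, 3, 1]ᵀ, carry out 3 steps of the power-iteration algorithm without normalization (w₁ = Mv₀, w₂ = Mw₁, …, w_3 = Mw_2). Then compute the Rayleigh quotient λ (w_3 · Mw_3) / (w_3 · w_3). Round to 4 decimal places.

λ ≈ 7.5954

w1 = Mv₀ = ((-3)·(-2) + 3·3 + 6·1; 7·(-2) + 7·3 + (-1)·1; 1·(-2) + (-1)·3 + 5·1) = (21, 6, 0)
w2 = Mw1 = ((-3)·21 + 3·6 + 6·0; 7·21 + 7·6 + (-1)·0; 1·21 + (-1)·6 + 5·0) = (-45, 189, 15)
w3 = Mw2 = (792, 993, -159)
Mw3 = (-351, 12654, -996)
w3·Mw3 = 792·(-351) + 993·12654 + (-159)·(-996) = 12445794; w3·w3 = 792·792 + 993·993 + (-159)·(-159) = 1638594
λ ≈ 12445794/1638594 = 7.5954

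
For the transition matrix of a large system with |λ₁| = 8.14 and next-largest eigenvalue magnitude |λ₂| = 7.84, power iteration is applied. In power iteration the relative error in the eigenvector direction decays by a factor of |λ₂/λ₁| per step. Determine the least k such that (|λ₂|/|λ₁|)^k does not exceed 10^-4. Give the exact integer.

|λ₂/λ₁| = 7.84/8.14 = 0.96314
Need k ≥ ln(10^-4) / ln(0.96314) = -9.2103 / -0.0376 ≈ 245.273
Smallest integer k satisfying the bound: 246

246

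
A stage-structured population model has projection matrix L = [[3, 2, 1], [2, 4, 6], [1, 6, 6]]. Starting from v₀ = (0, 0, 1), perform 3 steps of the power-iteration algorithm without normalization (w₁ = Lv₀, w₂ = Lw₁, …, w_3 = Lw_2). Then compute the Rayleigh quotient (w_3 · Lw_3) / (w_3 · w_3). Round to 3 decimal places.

λ ≈ 11.579

w1 = Lv₀ = (1, 6, 6)
w2 = Lw1 = (21, 62, 73)
w3 = Lw2 = (260, 728, 831)
Lw3 = (3067, 8418, 9614)
w3·Lw3 = 260·3067 + 728·8418 + 831·9614 = 14914958; w3·w3 = 260·260 + 728·728 + 831·831 = 1288145
λ ≈ 14914958/1288145 = 11.579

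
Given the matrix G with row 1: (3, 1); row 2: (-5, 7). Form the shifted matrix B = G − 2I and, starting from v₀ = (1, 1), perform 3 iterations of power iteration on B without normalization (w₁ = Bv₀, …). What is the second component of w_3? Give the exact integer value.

B = G − 2I has rows (1, 1); (-5, 5)
w1 = Bv₀ = (2, 0)
w2 = Bw1 = (2, -10)
w3 = Bw2 = (-8, -60)
Requested component of w3: -60

-60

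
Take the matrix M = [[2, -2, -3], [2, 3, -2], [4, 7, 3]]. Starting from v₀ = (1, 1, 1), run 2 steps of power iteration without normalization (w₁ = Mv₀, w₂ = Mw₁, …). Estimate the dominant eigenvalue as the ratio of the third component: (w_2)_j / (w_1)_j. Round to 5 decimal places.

w1 = Mv₀ = (2·1 + (-2)·1 + (-3)·1; 2·1 + 3·1 + (-2)·1; 4·1 + 7·1 + 3·1) = (-3, 3, 14)
w2 = Mw1 = (2·(-3) + (-2)·3 + (-3)·14; 2·(-3) + 3·3 + (-2)·14; 4·(-3) + 7·3 + 3·14) = (-54, -25, 51)
Ratio at component: 51 / 14 = 3.64286

3.64286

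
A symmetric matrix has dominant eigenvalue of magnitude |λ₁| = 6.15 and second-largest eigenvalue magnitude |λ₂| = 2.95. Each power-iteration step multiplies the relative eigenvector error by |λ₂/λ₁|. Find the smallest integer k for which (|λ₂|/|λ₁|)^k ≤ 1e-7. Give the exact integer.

|λ₂/λ₁| = 2.95/6.15 = 0.47967
Need k ≥ ln(1e-7) / ln(0.47967) = -16.1181 / -0.7346 ≈ 21.940
Smallest integer k satisfying the bound: 22

22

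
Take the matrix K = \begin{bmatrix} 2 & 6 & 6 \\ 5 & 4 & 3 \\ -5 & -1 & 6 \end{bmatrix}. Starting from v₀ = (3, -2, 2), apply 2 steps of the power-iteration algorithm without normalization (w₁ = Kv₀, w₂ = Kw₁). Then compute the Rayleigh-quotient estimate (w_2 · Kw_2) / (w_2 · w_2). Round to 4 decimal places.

w1 = Kv₀ = (2·3 + 6·(-2) + 6·2; 5·3 + 4·(-2) + 3·2; (-5)·3 + (-1)·(-2) + 6·2) = (6, 13, -1)
w2 = Kw1 = (2·6 + 6·13 + 6·(-1); 5·6 + 4·13 + 3·(-1); (-5)·6 + (-1)·13 + 6·(-1)) = (84, 79, -49)
Kw2 = (348, 589, -793)
w2·Kw2 = 84·348 + 79·589 + (-49)·(-793) = 114620; w2·w2 = 84·84 + 79·79 + (-49)·(-49) = 15698
λ ≈ 114620/15698 = 7.3016

λ ≈ 7.3016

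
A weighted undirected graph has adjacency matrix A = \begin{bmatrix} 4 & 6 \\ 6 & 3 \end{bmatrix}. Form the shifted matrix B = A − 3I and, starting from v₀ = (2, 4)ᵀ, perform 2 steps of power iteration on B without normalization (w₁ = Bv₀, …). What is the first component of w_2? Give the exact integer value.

B = A − 3I has rows (1, 6); (6, 0)
w1 = Bv₀ = (26, 12)
w2 = Bw1 = (98, 156)
Requested component of w2: 98

98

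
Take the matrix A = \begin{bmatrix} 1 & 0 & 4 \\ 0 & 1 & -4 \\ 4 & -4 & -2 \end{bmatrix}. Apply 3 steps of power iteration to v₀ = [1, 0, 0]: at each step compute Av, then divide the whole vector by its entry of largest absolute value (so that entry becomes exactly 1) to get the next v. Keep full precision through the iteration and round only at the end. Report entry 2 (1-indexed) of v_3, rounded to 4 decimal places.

0.0000

Av0 = (1.00000, 0.00000, 4.00000); divide by 4.00000 → v1 = (0.25000, 0.00000, 1.00000)
Av1 = (4.25000, -4.00000, -1.00000); divide by 4.25000 → v2 = (1.00000, -0.94118, -0.23529)
Av2 = (0.05882, 0.00000, 8.23529); divide by 8.23529 → v3 = (0.00714, 0.00000, 1.00000)
Requested entry of v3: 0/140 = 0.0000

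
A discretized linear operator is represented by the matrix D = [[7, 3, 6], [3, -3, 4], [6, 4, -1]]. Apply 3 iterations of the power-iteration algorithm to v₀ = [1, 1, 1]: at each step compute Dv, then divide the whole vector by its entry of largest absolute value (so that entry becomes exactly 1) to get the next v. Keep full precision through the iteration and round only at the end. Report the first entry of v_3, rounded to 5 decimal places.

Dv0 = (16.000000, 4.000000, 9.000000); divide by 16.000000 → v1 = (1.000000, 0.250000, 0.562500)
Dv1 = (11.125000, 4.500000, 6.437500); divide by 11.125000 → v2 = (1.000000, 0.404494, 0.578652)
Dv2 = (11.685393, 4.101124, 7.039326); divide by 11.685393 → v3 = (1.000000, 0.350962, 0.602404)
Requested entry of v3: 2080/2080 = 1.00000

1.00000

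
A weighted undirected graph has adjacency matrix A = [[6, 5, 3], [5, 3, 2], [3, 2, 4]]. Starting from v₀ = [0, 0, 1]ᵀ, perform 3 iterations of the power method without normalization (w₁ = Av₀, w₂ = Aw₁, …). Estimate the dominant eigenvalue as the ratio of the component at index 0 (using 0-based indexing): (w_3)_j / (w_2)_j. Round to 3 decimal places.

w1 = Av₀ = (3, 2, 4)
w2 = Aw1 = (40, 29, 29)
w3 = Aw2 = (472, 345, 294)
Ratio at component: 472 / 40 = 11.800

λ ≈ 11.800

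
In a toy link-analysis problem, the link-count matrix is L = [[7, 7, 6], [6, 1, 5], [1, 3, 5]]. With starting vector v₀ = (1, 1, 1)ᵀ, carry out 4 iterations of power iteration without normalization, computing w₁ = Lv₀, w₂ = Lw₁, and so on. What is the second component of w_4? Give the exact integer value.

31666

w1 = Lv₀ = (20, 12, 9)
w2 = Lw1 = (278, 177, 101)
w3 = Lw2 = (3791, 2350, 1314)
w4 = Lw3 = (50871, 31666, 17411)
The requested component of w4 is 31666.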